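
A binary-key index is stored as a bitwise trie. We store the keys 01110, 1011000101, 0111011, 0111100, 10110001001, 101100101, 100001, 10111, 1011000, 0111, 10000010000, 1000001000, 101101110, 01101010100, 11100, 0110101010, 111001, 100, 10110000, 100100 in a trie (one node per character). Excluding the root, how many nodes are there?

57

Insert word by word; a character creates a node only if that edge doesn't already exist:
  "01110" → 5 new (0, 1, 1, 1, 0)
  "1011000101" → 10 new (1, 0, 1, 1, 0, 0, 0, 1, 0, 1)
  "0111011" → prefix "01110" already present; 2 new (1, 1)
  "0111100" → prefix "0111" already present; 3 new (1, 0, 0)
  "10110001001" → prefix "101100010" already present; 2 new (0, 1)
  "101100101" → prefix "101100" already present; 3 new (1, 0, 1)
  "100001" → prefix "10" already present; 4 new (0, 0, 0, 1)
  "10111" → prefix "1011" already present; 1 new (1)
  "1011000" → prefix "1011000" already present; 0 new (none)
  "0111" → prefix "0111" already present; 0 new (none)
  "10000010000" → prefix "10000" already present; 6 new (0, 1, 0, 0, 0, 0)
  "1000001000" → prefix "1000001000" already present; 0 new (none)
  "101101110" → prefix "10110" already present; 4 new (1, 1, 1, 0)
  "01101010100" → prefix "011" already present; 8 new (0, 1, 0, 1, 0, 1, 0, 0)
  "11100" → prefix "1" already present; 4 new (1, 1, 0, 0)
  "0110101010" → prefix "0110101010" already present; 0 new (none)
  "111001" → prefix "11100" already present; 1 new (1)
  "100" → prefix "100" already present; 0 new (none)
  "10110000" → prefix "1011000" already present; 1 new (0)
  "100100" → prefix "100" already present; 3 new (1, 0, 0)
Total nodes = 5 + 10 + 2 + 3 + 2 + 3 + 4 + 1 + 0 + 0 + 6 + 0 + 4 + 8 + 4 + 0 + 1 + 0 + 1 + 3 = 57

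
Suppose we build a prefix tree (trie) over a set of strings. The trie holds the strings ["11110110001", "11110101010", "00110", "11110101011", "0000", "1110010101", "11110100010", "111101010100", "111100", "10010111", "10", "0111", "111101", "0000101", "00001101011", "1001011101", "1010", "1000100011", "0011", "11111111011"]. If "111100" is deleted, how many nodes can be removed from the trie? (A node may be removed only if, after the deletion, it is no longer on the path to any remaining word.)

After clearing the end-marker at "111100", prune upward until reaching a node still needed by another word.
The suffix "0" (1 node) is used only by "111100"; the node for "11110" still has the child "1", so pruning stops there.
Nodes removed: 1

1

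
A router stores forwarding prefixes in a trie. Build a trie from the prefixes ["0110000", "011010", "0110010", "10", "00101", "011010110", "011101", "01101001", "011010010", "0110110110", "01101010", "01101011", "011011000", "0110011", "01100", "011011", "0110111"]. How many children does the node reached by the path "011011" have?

2

Follow the path "011011" to its node, then look at its outgoing edges.
Characters that immediately follow "011011" among the stored strings: {0, 1}.
That node has 2 child edges.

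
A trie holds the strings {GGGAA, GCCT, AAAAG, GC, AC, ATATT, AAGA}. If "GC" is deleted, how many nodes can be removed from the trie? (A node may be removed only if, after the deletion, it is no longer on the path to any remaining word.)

0

After clearing the end-marker at "GC", prune upward until reaching a node still needed by another word.
Every node on "GC" is still needed (e.g. by "GCCT"), so nothing is freed.
Nodes removed: 0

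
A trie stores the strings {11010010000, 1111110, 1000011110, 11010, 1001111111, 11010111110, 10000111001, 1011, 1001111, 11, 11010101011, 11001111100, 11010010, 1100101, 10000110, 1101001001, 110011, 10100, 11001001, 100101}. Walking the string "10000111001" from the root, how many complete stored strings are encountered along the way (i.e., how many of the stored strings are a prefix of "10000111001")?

1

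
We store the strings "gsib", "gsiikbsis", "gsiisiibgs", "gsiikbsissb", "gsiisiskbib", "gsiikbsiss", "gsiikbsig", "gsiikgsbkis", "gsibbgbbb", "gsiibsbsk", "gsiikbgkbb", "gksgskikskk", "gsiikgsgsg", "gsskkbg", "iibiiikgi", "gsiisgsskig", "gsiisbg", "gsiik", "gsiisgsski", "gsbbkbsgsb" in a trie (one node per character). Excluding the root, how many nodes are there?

Count nodes per top-level branch (shared prefixes stored once):
  'g'-branch (gksgskikskk, gsbbkbsgsb, gsib, gsibbgbbb, gsiibsbsk, gsiik, gsiikbgkbb, gsiikbsig, gsiikbsis, gsiikbsiss, gsiikbsissb, gsiikgsbkis, gsiikgsgsg, gsiisbg, gsiisgsski, gsiisgsskig, gsiisiibgs, gsiisiskbib, gsskkbg): 78 nodes
  'i'-branch (iibiiikgi): 9 nodes
Sum: 87

87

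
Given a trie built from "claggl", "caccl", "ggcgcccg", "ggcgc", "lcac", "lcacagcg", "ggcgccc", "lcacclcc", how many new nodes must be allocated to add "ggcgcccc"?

1

"ggcgccc" is already a path in the trie; the remaining "c" must be added.
So 8 − 7 = 1 new nodes.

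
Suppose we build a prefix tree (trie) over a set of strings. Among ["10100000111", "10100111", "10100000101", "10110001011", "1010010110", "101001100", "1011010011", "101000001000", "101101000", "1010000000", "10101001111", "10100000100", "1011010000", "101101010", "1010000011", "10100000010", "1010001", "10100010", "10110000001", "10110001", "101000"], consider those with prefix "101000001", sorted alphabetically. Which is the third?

10100000101

Words with prefix "101000001", in lexicographic order: "10100000100", "101000001000", "10100000101", "1010000011", "10100000111"
The 3rd is 10100000101.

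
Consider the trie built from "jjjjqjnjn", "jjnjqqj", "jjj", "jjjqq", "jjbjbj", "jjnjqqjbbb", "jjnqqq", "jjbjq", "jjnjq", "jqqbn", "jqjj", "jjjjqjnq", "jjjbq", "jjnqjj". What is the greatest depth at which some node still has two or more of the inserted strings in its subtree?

7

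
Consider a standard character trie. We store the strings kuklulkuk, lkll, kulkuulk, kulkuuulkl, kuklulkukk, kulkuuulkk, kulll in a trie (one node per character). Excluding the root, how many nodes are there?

27

For each word, the new-node count is its length minus the longest prefix already in the trie:
  "kuklulkuk" → 9 new (k, u, k, l, u, l, k, u, k)
  "lkll" → 4 new (l, k, l, l)
  "kulkuulk" → prefix "ku" already present; 6 new (l, k, u, u, l, k)
  "kulkuuulkl" → prefix "kulkuu" already present; 4 new (u, l, k, l)
  "kuklulkukk" → prefix "kuklulkuk" already present; 1 new (k)
  "kulkuuulkk" → prefix "kulkuuulk" already present; 1 new (k)
  "kulll" → prefix "kul" already present; 2 new (l, l)
Total nodes = 9 + 4 + 6 + 4 + 1 + 1 + 2 = 27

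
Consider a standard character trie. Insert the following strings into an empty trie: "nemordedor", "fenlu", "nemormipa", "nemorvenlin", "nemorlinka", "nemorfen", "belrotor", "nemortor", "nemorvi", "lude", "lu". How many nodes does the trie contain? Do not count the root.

Trace insertions, counting only characters that open a new branch:
  "nemordedor" → 10 new (n, e, m, o, r, d, e, d, o, r)
  "fenlu" → 5 new (f, e, n, l, u)
  "nemormipa" → prefix "nemor" already present; 4 new (m, i, p, a)
  "nemorvenlin" → prefix "nemor" already present; 6 new (v, e, n, l, i, n)
  "nemorlinka" → prefix "nemor" already present; 5 new (l, i, n, k, a)
  "nemorfen" → prefix "nemor" already present; 3 new (f, e, n)
  "belrotor" → 8 new (b, e, l, r, o, t, o, r)
  "nemortor" → prefix "nemor" already present; 3 new (t, o, r)
  "nemorvi" → prefix "nemorv" already present; 1 new (i)
  "lude" → 4 new (l, u, d, e)
  "lu" → prefix "lu" already present; 0 new (none)
Total nodes = 10 + 5 + 4 + 6 + 5 + 3 + 8 + 3 + 1 + 4 + 0 = 49

49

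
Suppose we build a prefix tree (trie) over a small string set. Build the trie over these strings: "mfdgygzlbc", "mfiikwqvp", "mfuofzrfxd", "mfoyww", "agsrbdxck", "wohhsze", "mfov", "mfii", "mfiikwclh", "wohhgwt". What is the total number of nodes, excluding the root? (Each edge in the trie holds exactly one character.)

52

Insert word by word; a character creates a node only if that edge doesn't already exist:
  "mfdgygzlbc" → 10 new (m, f, d, g, y, g, z, l, b, c)
  "mfiikwqvp" → prefix "mf" already present; 7 new (i, i, k, w, q, v, p)
  "mfuofzrfxd" → prefix "mf" already present; 8 new (u, o, f, z, r, f, x, d)
  "mfoyww" → prefix "mf" already present; 4 new (o, y, w, w)
  "agsrbdxck" → 9 new (a, g, s, r, b, d, x, c, k)
  "wohhsze" → 7 new (w, o, h, h, s, z, e)
  "mfov" → prefix "mfo" already present; 1 new (v)
  "mfii" → prefix "mfii" already present; 0 new (none)
  "mfiikwclh" → prefix "mfiikw" already present; 3 new (c, l, h)
  "wohhgwt" → prefix "wohh" already present; 3 new (g, w, t)
Total nodes = 10 + 7 + 8 + 4 + 9 + 7 + 1 + 0 + 3 + 3 = 52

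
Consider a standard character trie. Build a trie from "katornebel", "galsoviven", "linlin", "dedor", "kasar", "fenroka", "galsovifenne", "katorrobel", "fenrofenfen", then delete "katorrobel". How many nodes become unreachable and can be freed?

Walk "katorrobel" from the leaf back toward the root, removing each node that no remaining word uses.
The suffix "robel" (5 nodes) is used only by "katorrobel"; the node for "kator" still has the child "n", so pruning stops there.
Nodes removed: 5

5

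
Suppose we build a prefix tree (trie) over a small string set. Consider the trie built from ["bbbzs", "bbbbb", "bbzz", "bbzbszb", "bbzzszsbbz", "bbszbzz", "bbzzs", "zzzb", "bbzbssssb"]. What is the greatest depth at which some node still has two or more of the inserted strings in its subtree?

5

Look for the deepest trie node that still has at least two words in its subtree.
e.g. "bbzbssssb" and "bbzbszb" share the prefix "bbzbs" of length 5; no pair shares a longer one.
Longest shared-prefix length: 5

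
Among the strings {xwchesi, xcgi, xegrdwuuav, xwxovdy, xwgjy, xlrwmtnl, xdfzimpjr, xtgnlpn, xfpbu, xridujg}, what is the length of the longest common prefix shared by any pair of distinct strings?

Look for the deepest trie node that still has at least two words in its subtree.
"xwchesi" and "xwgjy" agree on "xw" (2 characters) before diverging; nothing deeper is shared.
Longest shared-prefix length: 2

2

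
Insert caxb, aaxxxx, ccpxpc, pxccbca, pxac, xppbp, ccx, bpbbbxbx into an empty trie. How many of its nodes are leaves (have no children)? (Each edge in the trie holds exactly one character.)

Leaves are exactly the stored words that no other stored word extends.
Those words: "aaxxxx", "bpbbbxbx", "caxb", "ccpxpc", "ccx", "pxac", "pxccbca", "xppbp"
Leaf count: 8

8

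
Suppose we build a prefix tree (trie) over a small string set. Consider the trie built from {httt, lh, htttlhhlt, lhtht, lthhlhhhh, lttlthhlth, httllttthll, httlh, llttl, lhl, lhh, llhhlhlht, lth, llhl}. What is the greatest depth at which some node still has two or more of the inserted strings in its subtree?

Look for the deepest trie node that still has at least two words in its subtree.
"httlh" and "httllttthll" agree on "httl" (4 characters) before diverging; nothing deeper is shared.
Longest shared-prefix length: 4

4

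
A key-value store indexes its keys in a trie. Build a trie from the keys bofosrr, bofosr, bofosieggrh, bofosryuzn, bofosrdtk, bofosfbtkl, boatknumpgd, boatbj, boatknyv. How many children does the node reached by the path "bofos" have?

3

Walk "bofos" from the root, arriving at one node.
Distinct next characters after "bofos": f, i, r.
That node has 3 child edges.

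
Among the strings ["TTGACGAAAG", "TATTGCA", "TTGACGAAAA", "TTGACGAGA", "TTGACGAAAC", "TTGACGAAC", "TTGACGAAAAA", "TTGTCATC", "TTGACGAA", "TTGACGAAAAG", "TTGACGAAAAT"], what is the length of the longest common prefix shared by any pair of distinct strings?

10

Equivalently: take the maximum, over all pairs, of their longest common prefix length.
"TTGACGAAAA" and "TTGACGAAAAA" agree on "TTGACGAAAA" (10 characters) before diverging; nothing deeper is shared.
Longest shared-prefix length: 10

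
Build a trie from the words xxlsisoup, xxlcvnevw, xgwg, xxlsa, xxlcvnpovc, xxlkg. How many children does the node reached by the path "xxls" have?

2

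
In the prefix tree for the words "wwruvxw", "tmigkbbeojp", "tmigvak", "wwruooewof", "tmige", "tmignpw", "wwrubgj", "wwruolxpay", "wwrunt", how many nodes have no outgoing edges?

Leaves are exactly the stored words that no other stored word extends.
Those words: "tmige", "tmigkbbeojp", "tmignpw", "tmigvak", "wwrubgj", "wwrunt", "wwruolxpay", "wwruooewof", "wwruvxw"
Leaf count: 9

9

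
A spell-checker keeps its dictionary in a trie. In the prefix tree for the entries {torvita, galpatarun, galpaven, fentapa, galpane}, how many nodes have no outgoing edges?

Leaves are exactly the stored words that no other stored word extends.
Those words: "fentapa", "galpane", "galpatarun", "galpaven", "torvita"
Leaf count: 5

5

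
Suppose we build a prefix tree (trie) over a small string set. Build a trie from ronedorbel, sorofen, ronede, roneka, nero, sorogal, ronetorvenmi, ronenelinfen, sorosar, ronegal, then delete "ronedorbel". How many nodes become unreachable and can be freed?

5

A node on "ronedorbel"'s path can go only if nothing else ends at it or branches off below it.
The suffix "orbel" (5 nodes) is used only by "ronedorbel"; the node for "roned" still has the child "e", so pruning stops there.
Nodes removed: 5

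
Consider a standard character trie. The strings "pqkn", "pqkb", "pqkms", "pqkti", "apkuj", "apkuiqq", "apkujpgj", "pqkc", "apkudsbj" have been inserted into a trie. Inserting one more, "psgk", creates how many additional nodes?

3

The longest prefix of "psgk" already in the trie is "p" (length 1).
So 4 − 1 = 3 new nodes.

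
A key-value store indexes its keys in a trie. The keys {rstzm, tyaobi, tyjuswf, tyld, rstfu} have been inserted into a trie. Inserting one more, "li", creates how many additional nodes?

2

"li" shares no prefix with any stored word, so all 2 characters open new nodes.
2 − 0 = 2 new nodes.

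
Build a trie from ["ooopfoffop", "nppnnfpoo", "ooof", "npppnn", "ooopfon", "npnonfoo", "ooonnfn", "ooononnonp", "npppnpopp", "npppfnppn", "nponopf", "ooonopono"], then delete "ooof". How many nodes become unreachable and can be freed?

1

After clearing the end-marker at "ooof", prune upward until reaching a node still needed by another word.
The suffix "f" (1 node) is used only by "ooof"; the node for "ooo" still has the child "p", so pruning stops there.
Nodes removed: 1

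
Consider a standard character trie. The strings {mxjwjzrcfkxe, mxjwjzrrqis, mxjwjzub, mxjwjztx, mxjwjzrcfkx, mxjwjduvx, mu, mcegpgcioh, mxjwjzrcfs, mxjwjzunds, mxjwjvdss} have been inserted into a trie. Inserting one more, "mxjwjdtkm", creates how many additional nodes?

3

Walking "mxjwjdtkm" from the root, the first 6 characters ("mxjwjd") follow existing edges; "t" is the first miss.
So 9 − 6 = 3 new nodes.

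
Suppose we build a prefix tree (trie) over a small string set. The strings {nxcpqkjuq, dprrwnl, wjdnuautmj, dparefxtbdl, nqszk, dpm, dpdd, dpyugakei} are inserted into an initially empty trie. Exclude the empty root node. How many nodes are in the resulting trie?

49

Count nodes per top-level branch (shared prefixes stored once):
  'd'-branch (dparefxtbdl, dpdd, dpm, dprrwnl, dpyugakei): 26 nodes
  'n'-branch (nqszk, nxcpqkjuq): 13 nodes
  'w'-branch (wjdnuautmj): 10 nodes
Sum: 49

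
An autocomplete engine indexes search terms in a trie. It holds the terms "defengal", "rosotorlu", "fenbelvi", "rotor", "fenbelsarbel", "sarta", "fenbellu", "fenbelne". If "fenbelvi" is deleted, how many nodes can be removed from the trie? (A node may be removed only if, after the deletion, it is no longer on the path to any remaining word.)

After clearing the end-marker at "fenbelvi", prune upward until reaching a node still needed by another word.
The suffix "vi" (2 nodes) is used only by "fenbelvi"; the node for "fenbel" still has the child "s", so pruning stops there.
Nodes removed: 2

2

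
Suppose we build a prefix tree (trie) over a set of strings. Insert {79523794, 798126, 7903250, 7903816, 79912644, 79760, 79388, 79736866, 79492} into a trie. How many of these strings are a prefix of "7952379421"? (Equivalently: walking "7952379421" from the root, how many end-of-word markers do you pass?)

1

Walk "7952379421" from the root; an end-of-word marker is hit whenever a stored word is a prefix of "7952379421".
Prefixes of the query that are stored words: "79523794"
Count: 1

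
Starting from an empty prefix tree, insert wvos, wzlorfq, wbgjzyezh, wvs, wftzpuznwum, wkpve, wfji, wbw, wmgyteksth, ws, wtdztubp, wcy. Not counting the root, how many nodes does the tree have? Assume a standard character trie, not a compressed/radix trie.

55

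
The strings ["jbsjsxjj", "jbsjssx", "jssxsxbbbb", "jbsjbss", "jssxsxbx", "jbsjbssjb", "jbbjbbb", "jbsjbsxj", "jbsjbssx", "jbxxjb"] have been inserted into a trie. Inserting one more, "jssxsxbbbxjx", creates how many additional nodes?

"jssxsxbbb" is already a path in the trie; the remaining "xjx" must be added.
Each of the 3 remaining characters creates one node.

3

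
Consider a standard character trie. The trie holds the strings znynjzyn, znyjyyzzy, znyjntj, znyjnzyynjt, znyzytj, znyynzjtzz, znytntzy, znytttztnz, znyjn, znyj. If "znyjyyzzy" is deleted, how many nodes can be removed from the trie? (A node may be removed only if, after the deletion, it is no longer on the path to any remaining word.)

5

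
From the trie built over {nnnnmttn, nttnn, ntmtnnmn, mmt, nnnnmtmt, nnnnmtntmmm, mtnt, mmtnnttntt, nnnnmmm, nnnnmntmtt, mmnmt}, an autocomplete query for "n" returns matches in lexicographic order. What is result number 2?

Words with prefix "n", in lexicographic order: "nnnnmmm", "nnnnmntmtt", "nnnnmtmt", "nnnnmtntmmm", "nnnnmttn", "ntmtnnmn", "nttnn"
Position 2: nnnnmntmtt

nnnnmntmtt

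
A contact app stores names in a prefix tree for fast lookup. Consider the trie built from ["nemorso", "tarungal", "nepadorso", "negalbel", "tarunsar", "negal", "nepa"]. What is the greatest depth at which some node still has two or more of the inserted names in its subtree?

5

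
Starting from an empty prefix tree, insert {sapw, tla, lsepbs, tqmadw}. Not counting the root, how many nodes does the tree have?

18

Insert word by word; a character creates a node only if that edge doesn't already exist:
  "sapw" → 4 new (s, a, p, w)
  "tla" → 3 new (t, l, a)
  "lsepbs" → 6 new (l, s, e, p, b, s)
  "tqmadw" → prefix "t" already present; 5 new (q, m, a, d, w)
Total nodes = 4 + 3 + 6 + 5 = 18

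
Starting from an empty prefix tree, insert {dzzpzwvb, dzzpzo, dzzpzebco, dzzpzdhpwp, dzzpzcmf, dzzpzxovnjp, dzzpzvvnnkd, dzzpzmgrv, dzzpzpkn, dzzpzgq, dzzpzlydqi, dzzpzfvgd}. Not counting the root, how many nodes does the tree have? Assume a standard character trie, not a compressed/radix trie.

51

Insert word by word; a character creates a node only if that edge doesn't already exist:
  "dzzpzwvb" → 8 new (d, z, z, p, z, w, v, b)
  "dzzpzo" → prefix "dzzpz" already present; 1 new (o)
  "dzzpzebco" → prefix "dzzpz" already present; 4 new (e, b, c, o)
  "dzzpzdhpwp" → prefix "dzzpz" already present; 5 new (d, h, p, w, p)
  "dzzpzcmf" → prefix "dzzpz" already present; 3 new (c, m, f)
  "dzzpzxovnjp" → prefix "dzzpz" already present; 6 new (x, o, v, n, j, p)
  "dzzpzvvnnkd" → prefix "dzzpz" already present; 6 new (v, v, n, n, k, d)
  "dzzpzmgrv" → prefix "dzzpz" already present; 4 new (m, g, r, v)
  "dzzpzpkn" → prefix "dzzpz" already present; 3 new (p, k, n)
  "dzzpzgq" → prefix "dzzpz" already present; 2 new (g, q)
  "dzzpzlydqi" → prefix "dzzpz" already present; 5 new (l, y, d, q, i)
  "dzzpzfvgd" → prefix "dzzpz" already present; 4 new (f, v, g, d)
Total nodes = 8 + 1 + 4 + 5 + 3 + 6 + 6 + 4 + 3 + 2 + 5 + 4 = 51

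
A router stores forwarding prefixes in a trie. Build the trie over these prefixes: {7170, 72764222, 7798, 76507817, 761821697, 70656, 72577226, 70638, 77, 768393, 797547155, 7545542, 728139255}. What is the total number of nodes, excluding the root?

65

Trace insertions, counting only characters that open a new branch:
  "7170" → 4 new (7, 1, 7, 0)
  "72764222" → prefix "7" already present; 7 new (2, 7, 6, 4, 2, 2, 2)
  "7798" → prefix "7" already present; 3 new (7, 9, 8)
  "76507817" → prefix "7" already present; 7 new (6, 5, 0, 7, 8, 1, 7)
  "761821697" → prefix "76" already present; 7 new (1, 8, 2, 1, 6, 9, 7)
  "70656" → prefix "7" already present; 4 new (0, 6, 5, 6)
  "72577226" → prefix "72" already present; 6 new (5, 7, 7, 2, 2, 6)
  "70638" → prefix "706" already present; 2 new (3, 8)
  "77" → prefix "77" already present; 0 new (none)
  "768393" → prefix "76" already present; 4 new (8, 3, 9, 3)
  "797547155" → prefix "7" already present; 8 new (9, 7, 5, 4, 7, 1, 5, 5)
  "7545542" → prefix "7" already present; 6 new (5, 4, 5, 5, 4, 2)
  "728139255" → prefix "72" already present; 7 new (8, 1, 3, 9, 2, 5, 5)
Total nodes = 4 + 7 + 3 + 7 + 7 + 4 + 6 + 2 + 0 + 4 + 8 + 6 + 7 = 65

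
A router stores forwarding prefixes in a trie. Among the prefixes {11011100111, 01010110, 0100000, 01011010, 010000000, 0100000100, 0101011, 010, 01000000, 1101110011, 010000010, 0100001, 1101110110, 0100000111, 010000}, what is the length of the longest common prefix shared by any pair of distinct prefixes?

10

Equivalently: take the maximum, over all pairs, of their longest common prefix length.
"1101110011" and "11011100111" agree on "1101110011" (10 characters) before diverging; nothing deeper is shared.
Longest shared-prefix length: 10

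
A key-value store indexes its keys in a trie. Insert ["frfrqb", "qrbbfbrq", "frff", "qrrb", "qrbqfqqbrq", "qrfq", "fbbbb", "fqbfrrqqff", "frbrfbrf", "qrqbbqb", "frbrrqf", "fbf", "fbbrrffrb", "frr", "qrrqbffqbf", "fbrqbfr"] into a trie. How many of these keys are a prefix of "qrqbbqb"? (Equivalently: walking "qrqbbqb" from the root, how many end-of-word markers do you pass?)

1

Traverse "qrqbbqb" character by character; count nodes along the way that are marked as word ends.
Prefixes of the query that are stored words: "qrqbbqb"
Count: 1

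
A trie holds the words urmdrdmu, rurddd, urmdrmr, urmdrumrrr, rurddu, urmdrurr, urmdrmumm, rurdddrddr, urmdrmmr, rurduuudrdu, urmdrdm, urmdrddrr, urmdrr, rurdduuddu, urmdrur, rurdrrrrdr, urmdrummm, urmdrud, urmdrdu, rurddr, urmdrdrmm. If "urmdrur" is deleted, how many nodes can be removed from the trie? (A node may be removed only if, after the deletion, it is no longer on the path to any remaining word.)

After clearing the end-marker at "urmdrur", prune upward until reaching a node still needed by another word.
Every node on "urmdrur" is still needed (e.g. by "urmdrurr"), so nothing is freed.
Nodes removed: 0

0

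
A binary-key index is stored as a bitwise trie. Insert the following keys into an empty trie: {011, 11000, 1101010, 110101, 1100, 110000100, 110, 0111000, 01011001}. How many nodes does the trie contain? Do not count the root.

26

Count nodes per top-level branch (shared prefixes stored once):
  '0'-branch (01011001, 011, 0111000): 13 nodes
  '1'-branch (110, 1100, 11000, 110000100, 110101, 1101010): 13 nodes
Sum: 26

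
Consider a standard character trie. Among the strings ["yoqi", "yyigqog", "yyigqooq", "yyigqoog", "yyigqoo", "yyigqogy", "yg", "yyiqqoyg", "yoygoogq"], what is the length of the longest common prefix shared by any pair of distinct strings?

7

Equivalently: take the maximum, over all pairs, of their longest common prefix length.
"yyigqog" and "yyigqogy" agree on "yyigqog" (7 characters) before diverging; nothing deeper is shared.
Longest shared-prefix length: 7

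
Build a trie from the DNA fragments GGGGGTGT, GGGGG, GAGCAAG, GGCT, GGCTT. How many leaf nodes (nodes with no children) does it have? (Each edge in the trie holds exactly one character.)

Leaves are exactly the stored words that no other stored word extends.
Those words: "GAGCAAG", "GGCTT", "GGGGGTGT"
Leaf count: 3

3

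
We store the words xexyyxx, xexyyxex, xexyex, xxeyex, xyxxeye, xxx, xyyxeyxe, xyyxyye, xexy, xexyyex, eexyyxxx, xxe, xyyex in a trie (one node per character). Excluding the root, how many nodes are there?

Count nodes per top-level branch (shared prefixes stored once):
  'e'-branch (eexyyxxx): 8 nodes
  'x'-branch (xexy, xexyex, xexyyex, xexyyxex, xexyyxx, xxe, xxeyex, xxx, xyxxeye, xyyex, xyyxeyxe, xyyxyye): 36 nodes
Sum: 44

44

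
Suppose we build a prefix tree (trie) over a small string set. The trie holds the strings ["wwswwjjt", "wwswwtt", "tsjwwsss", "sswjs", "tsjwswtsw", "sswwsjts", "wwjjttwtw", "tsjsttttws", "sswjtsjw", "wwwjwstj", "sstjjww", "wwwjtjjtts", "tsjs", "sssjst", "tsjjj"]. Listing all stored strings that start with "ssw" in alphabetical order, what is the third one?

Words with prefix "ssw", in lexicographic order: "sswjs", "sswjtsjw", "sswwsjts"
The 3rd is sswwsjts.

sswwsjts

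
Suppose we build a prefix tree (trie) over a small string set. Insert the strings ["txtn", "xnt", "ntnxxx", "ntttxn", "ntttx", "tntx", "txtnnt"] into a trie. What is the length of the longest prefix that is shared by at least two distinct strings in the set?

Look for the deepest trie node that still has at least two words in its subtree.
"ntttx" and "ntttxn" agree on "ntttx" (5 characters) before diverging; nothing deeper is shared.
Longest shared-prefix length: 5

5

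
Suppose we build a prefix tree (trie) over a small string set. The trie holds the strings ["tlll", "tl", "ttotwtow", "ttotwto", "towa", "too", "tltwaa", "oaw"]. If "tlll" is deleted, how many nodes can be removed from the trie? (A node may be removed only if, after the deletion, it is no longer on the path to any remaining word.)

2

A node on "tlll"'s path can go only if nothing else ends at it or branches off below it.
The suffix "ll" (2 nodes) is used only by "tlll"; the node for "tl" still has the child "t", so pruning stops there.
Nodes removed: 2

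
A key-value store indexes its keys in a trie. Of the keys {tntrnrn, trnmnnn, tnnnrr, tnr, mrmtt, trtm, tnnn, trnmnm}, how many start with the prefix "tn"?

4

Traverse to the node for "tn", then collect every word in that subtree.
Words under "tn": tnnn, tnnnrr, tnr, tntrnrn
Count: 4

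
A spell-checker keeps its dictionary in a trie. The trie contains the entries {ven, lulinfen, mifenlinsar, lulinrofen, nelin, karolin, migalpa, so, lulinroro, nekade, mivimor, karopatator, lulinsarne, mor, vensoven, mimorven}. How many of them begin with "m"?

5

Traverse to the node for "m", then collect every word in that subtree.
Words under "m": mifenlinsar, migalpa, mimorven, mivimor, mor
Count: 5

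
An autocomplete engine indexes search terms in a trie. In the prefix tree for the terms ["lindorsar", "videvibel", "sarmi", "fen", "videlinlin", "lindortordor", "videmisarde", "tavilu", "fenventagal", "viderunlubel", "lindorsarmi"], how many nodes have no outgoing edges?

A leaf is a node with no children — equivalently, the end of a word that is not a proper prefix of any other stored word.
Those words: "fenventagal", "lindorsarmi", "lindortordor", "sarmi", "tavilu", "videlinlin", "videmisarde", "viderunlubel", "videvibel"
Leaf count: 9

9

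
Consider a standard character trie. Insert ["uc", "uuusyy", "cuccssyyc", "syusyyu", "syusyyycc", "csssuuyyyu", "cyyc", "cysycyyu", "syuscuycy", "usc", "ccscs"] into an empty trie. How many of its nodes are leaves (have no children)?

11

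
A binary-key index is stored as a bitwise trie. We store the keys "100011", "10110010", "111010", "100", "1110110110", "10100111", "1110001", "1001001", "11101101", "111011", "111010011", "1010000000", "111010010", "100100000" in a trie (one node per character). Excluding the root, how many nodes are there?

46

Trace insertions, counting only characters that open a new branch:
  "100011" → 6 new (1, 0, 0, 0, 1, 1)
  "10110010" → prefix "10" already present; 6 new (1, 1, 0, 0, 1, 0)
  "111010" → prefix "1" already present; 5 new (1, 1, 0, 1, 0)
  "100" → prefix "100" already present; 0 new (none)
  "1110110110" → prefix "11101" already present; 5 new (1, 0, 1, 1, 0)
  "10100111" → prefix "101" already present; 5 new (0, 0, 1, 1, 1)
  "1110001" → prefix "1110" already present; 3 new (0, 0, 1)
  "1001001" → prefix "100" already present; 4 new (1, 0, 0, 1)
  "11101101" → prefix "11101101" already present; 0 new (none)
  "111011" → prefix "111011" already present; 0 new (none)
  "111010011" → prefix "111010" already present; 3 new (0, 1, 1)
  "1010000000" → prefix "10100" already present; 5 new (0, 0, 0, 0, 0)
  "111010010" → prefix "11101001" already present; 1 new (0)
  "100100000" → prefix "100100" already present; 3 new (0, 0, 0)
Total nodes = 6 + 6 + 5 + 0 + 5 + 5 + 3 + 4 + 0 + 0 + 3 + 5 + 1 + 3 = 46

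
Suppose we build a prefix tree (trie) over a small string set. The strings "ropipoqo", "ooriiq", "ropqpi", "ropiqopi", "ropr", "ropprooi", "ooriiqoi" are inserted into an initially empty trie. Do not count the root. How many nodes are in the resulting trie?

29

Count nodes per top-level branch (shared prefixes stored once):
  'o'-branch (ooriiq, ooriiqoi): 8 nodes
  'r'-branch (ropipoqo, ropiqopi, ropprooi, ropqpi, ropr): 21 nodes
Sum: 29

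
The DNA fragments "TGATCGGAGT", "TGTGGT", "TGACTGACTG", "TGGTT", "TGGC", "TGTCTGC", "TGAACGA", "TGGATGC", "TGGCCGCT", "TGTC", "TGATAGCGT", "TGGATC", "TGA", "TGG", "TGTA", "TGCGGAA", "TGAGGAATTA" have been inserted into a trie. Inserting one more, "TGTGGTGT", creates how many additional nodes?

2

Walking "TGTGGTGT" from the root, the first 6 characters ("TGTGGT") follow existing edges; "G" is the first miss.
New nodes needed: |"TGTGGTGT"| − 6 = 8 − 6 = 2.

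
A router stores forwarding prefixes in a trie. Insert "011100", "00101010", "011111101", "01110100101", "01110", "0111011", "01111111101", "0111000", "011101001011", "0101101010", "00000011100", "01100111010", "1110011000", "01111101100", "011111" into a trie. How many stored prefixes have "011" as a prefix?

Filter for entries beginning with "011":
Words under "011": 01100111010, 01110, 011100, 0111000, 01110100101, 011101001011, 0111011, 011111, 01111101100, 011111101, 01111111101
Count: 11

11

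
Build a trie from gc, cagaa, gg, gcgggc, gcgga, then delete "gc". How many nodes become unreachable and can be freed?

0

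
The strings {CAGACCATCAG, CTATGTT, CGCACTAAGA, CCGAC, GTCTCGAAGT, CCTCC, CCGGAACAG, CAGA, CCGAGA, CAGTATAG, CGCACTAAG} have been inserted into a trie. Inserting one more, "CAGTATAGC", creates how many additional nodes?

1

"CAGTATAG" is already a path in the trie; the remaining "C" must be added.
Each of the 1 remaining characters creates one node.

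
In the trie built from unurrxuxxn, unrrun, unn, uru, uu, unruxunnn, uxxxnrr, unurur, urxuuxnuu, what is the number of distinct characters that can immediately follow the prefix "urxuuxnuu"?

Walk "urxuuxnuu" from the root, arriving at one node.
No stored string extends past "urxuuxnuu".
That node has 0 child edges.

0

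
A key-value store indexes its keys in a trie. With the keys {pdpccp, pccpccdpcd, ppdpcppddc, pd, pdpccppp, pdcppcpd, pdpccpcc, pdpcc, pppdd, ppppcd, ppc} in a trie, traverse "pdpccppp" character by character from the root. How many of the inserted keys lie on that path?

Traverse "pdpccppp" character by character; count nodes along the way that are marked as word ends.
Prefixes of the query that are stored words: "pd", "pdpcc", "pdpccp", "pdpccppp"
Count: 4

4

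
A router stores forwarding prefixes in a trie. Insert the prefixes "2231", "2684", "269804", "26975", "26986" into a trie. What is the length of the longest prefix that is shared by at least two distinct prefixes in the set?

4

The deepest shared node is where two words last agree before diverging.
e.g. "269804" and "26986" share the prefix "2698" of length 4; no pair shares a longer one.
Longest shared-prefix length: 4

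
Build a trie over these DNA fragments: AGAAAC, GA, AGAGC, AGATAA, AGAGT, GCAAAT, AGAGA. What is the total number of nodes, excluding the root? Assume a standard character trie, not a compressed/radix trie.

20

For each word, the new-node count is its length minus the longest prefix already in the trie:
  "AGAAAC" → 6 new (A, G, A, A, A, C)
  "GA" → 2 new (G, A)
  "AGAGC" → prefix "AGA" already present; 2 new (G, C)
  "AGATAA" → prefix "AGA" already present; 3 new (T, A, A)
  "AGAGT" → prefix "AGAG" already present; 1 new (T)
  "GCAAAT" → prefix "G" already present; 5 new (C, A, A, A, T)
  "AGAGA" → prefix "AGAG" already present; 1 new (A)
Total nodes = 6 + 2 + 2 + 3 + 1 + 5 + 1 = 20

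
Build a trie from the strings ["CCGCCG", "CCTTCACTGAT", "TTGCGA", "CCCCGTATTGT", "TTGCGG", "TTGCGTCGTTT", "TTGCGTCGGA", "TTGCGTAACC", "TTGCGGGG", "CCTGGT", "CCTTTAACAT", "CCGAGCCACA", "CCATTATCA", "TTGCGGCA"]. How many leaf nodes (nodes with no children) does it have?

13

Leaves are exactly the stored words that no other stored word extends.
Those words: "CCATTATCA", "CCCCGTATTGT", "CCGAGCCACA", "CCGCCG", "CCTGGT", "CCTTCACTGAT", "CCTTTAACAT", "TTGCGA", "TTGCGGCA", "TTGCGGGG", "TTGCGTAACC", "TTGCGTCGGA", "TTGCGTCGTTT"
Leaf count: 13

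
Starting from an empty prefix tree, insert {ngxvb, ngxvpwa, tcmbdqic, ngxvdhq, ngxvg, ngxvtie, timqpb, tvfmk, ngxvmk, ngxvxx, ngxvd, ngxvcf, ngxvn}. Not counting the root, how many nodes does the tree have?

Trace insertions, counting only characters that open a new branch:
  "ngxvb" → 5 new (n, g, x, v, b)
  "ngxvpwa" → prefix "ngxv" already present; 3 new (p, w, a)
  "tcmbdqic" → 8 new (t, c, m, b, d, q, i, c)
  "ngxvdhq" → prefix "ngxv" already present; 3 new (d, h, q)
  "ngxvg" → prefix "ngxv" already present; 1 new (g)
  "ngxvtie" → prefix "ngxv" already present; 3 new (t, i, e)
  "timqpb" → prefix "t" already present; 5 new (i, m, q, p, b)
  "tvfmk" → prefix "t" already present; 4 new (v, f, m, k)
  "ngxvmk" → prefix "ngxv" already present; 2 new (m, k)
  "ngxvxx" → prefix "ngxv" already present; 2 new (x, x)
  "ngxvd" → prefix "ngxvd" already present; 0 new (none)
  "ngxvcf" → prefix "ngxv" already present; 2 new (c, f)
  "ngxvn" → prefix "ngxv" already present; 1 new (n)
Total nodes = 5 + 3 + 8 + 3 + 1 + 3 + 5 + 4 + 2 + 2 + 0 + 2 + 1 = 39

39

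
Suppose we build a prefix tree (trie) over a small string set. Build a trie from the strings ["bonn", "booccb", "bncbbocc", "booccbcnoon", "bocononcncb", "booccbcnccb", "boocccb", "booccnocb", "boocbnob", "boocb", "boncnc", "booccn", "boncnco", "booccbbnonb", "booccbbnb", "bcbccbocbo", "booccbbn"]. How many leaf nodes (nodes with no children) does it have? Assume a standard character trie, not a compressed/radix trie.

12

Leaves are exactly the stored words that no other stored word extends.
Those words: "bcbccbocbo", "bncbbocc", "bocononcncb", "boncnco", "bonn", "boocbnob", "booccbbnb", "booccbbnonb", "booccbcnccb", "booccbcnoon", "boocccb", "booccnocb"
Leaf count: 12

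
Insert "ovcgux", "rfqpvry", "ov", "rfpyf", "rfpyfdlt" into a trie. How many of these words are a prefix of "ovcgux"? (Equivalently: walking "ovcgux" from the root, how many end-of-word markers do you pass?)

Walk "ovcgux" from the root; an end-of-word marker is hit whenever a stored word is a prefix of "ovcgux".
Prefixes of the query that are stored words: "ov", "ovcgux"
Count: 2

2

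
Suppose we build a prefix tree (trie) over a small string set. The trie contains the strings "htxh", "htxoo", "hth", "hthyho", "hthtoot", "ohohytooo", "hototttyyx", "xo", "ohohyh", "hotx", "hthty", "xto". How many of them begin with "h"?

8

Walk to "h"; the words in its subtree are exactly those with that prefix.
Words under "h": hototttyyx, hotx, hth, hthtoot, hthty, hthyho, htxh, htxoo
Count: 8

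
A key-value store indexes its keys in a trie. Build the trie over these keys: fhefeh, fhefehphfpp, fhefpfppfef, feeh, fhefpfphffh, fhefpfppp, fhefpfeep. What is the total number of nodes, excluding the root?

Count nodes per top-level branch (shared prefixes stored once):
  'f'-branch (feeh, fhefeh, fhefehphfpp, fhefpfeep, fhefpfphffh, fhefpfppfef, fhefpfppp): 29 nodes
Sum: 29

29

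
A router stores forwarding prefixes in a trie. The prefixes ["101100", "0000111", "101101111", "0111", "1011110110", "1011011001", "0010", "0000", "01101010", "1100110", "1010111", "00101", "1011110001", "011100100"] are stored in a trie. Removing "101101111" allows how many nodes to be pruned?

After clearing the end-marker at "101101111", prune upward until reaching a node still needed by another word.
The suffix "11" (2 nodes) is used only by "101101111"; the node for "1011011" still has the child "0", so pruning stops there.
Nodes removed: 2

2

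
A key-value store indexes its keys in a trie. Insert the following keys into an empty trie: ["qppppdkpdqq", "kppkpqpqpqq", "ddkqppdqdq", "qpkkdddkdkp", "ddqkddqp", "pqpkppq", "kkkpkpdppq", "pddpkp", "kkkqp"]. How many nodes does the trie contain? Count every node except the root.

70

Count nodes per top-level branch (shared prefixes stored once):
  'd'-branch (ddkqppdqdq, ddqkddqp): 16 nodes
  'k'-branch (kkkpkpdppq, kkkqp, kppkpqpqpqq): 22 nodes
  'p'-branch (pddpkp, pqpkppq): 12 nodes
  'q'-branch (qpkkdddkdkp, qppppdkpdqq): 20 nodes
Sum: 70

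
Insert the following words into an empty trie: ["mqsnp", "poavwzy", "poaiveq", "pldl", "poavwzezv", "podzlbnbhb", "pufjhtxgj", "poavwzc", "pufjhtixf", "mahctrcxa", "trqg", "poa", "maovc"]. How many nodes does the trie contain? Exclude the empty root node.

Insert word by word; a character creates a node only if that edge doesn't already exist:
  "mqsnp" → 5 new (m, q, s, n, p)
  "poavwzy" → 7 new (p, o, a, v, w, z, y)
  "poaiveq" → prefix "poa" already present; 4 new (i, v, e, q)
  "pldl" → prefix "p" already present; 3 new (l, d, l)
  "poavwzezv" → prefix "poavwz" already present; 3 new (e, z, v)
  "podzlbnbhb" → prefix "po" already present; 8 new (d, z, l, b, n, b, h, b)
  "pufjhtxgj" → prefix "p" already present; 8 new (u, f, j, h, t, x, g, j)
  "poavwzc" → prefix "poavwz" already present; 1 new (c)
  "pufjhtixf" → prefix "pufjht" already present; 3 new (i, x, f)
  "mahctrcxa" → prefix "m" already present; 8 new (a, h, c, t, r, c, x, a)
  "trqg" → 4 new (t, r, q, g)
  "poa" → prefix "poa" already present; 0 new (none)
  "maovc" → prefix "ma" already present; 3 new (o, v, c)
Total nodes = 5 + 7 + 4 + 3 + 3 + 8 + 8 + 1 + 3 + 8 + 4 + 0 + 3 = 57

57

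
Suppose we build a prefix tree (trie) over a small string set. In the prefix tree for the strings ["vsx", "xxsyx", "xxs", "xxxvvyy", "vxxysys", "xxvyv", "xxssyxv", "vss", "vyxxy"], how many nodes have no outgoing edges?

8

Leaves are exactly the stored words that no other stored word extends.
Those words: "vss", "vsx", "vxxysys", "vyxxy", "xxssyxv", "xxsyx", "xxvyv", "xxxvvyy"
Leaf count: 8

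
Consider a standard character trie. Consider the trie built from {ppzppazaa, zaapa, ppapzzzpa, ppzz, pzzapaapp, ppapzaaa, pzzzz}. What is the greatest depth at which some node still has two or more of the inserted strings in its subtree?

5

Equivalently: take the maximum, over all pairs, of their longest common prefix length.
e.g. "ppapzaaa" and "ppapzzzpa" share the prefix "ppapz" of length 5; no pair shares a longer one.
Longest shared-prefix length: 5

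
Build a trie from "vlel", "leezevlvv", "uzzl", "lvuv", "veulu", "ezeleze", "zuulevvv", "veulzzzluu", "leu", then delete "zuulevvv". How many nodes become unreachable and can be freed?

8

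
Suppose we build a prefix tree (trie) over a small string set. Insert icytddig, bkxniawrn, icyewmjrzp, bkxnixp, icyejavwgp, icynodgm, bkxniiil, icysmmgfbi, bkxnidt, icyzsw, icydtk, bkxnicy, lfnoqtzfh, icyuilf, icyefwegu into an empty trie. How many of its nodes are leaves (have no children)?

A leaf is a node with no children — equivalently, the end of a word that is not a proper prefix of any other stored word.
Those words: "bkxniawrn", "bkxnicy", "bkxnidt", "bkxniiil", "bkxnixp", "icydtk", "icyefwegu", "icyejavwgp", "icyewmjrzp", "icynodgm", "icysmmgfbi", "icytddig", "icyuilf", "icyzsw", "lfnoqtzfh"
Leaf count: 15

15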